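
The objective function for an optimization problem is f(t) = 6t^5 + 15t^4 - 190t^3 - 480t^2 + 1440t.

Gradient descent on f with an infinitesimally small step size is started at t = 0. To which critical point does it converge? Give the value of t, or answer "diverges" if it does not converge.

-3

f'(t) = 30(t - 4)(t - 1)(t + 3)(t + 4), so f'(0) = 1440.
Gradient descent moves in the -f' direction, i.e. t is decreasing.
The nearest critical point in that direction is t = -3, where f'' = 840 > 0 (a local minimum). The iterate converges there.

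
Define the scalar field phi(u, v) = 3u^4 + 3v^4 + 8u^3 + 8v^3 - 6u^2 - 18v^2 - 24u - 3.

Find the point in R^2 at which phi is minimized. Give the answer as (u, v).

phi(u,v) separates as P(u) + Q(v) − 3, so its minimum is min P + min Q − 3.
P'(u) = 12(u - 1)(u + 1)(u + 2) vanishes at u ∈ {-2, -1, 1}; Q'(v) = 12v(v - 1)(v + 3) vanishes at v ∈ {-3, 0, 1}.
Local minima of P (where P''>0): P(-2)=8, P(1)=-19. Local minima of Q: Q(-3)=-135, Q(1)=-7.
So the global minimum of phi is P(1) + Q(-3) − 3 = -19 − 135 − 3 = -157, attained at (1, -3).

(1, -3)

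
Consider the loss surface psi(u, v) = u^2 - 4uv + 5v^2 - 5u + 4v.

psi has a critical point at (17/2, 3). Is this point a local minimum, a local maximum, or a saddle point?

local minimum

The Hessian of psi is constant: H = [[2, -4], [-4, 10]].
det(H) = 2·10 − (-4)² = 4.
det(H) > 0 and tr(H) = 12 > 0, so H is positive definite and the point is a local minimum.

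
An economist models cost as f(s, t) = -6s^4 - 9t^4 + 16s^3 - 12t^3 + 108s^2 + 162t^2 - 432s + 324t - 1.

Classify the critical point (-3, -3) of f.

The mixed partial ∂²f/∂s∂t is 0, so the Hessian at any point is diag(f_ss, f_tt) = diag(24(-3s^2 + 4s + 9), 36(-3t^2 - 2t + 9)).
At (-3, -3): H = diag(-720, -432).
Both eigenvalues are negative, so H is negative definite: a local maximum.

local maximum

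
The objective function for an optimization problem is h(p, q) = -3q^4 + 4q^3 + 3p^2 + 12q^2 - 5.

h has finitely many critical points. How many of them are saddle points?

2

h separates as a function of p plus a function of q, so ∇h=0 decouples.
∂h/∂p = 6p = 0 at p ∈ {0}; ∂h/∂q = -12q(q - 2)(q + 1) = 0 at q ∈ {-1, 0, 2}.
The Hessian is diagonal: diag(h_pp, h_qq). Second derivatives: h_pp(0)=6; h_qq(-1)=-36, h_qq(0)=24, h_qq(2)=-72.
Saddle points occur where the two diagonal entries have opposite signs: (0, -1), (0, 2). Count: 2.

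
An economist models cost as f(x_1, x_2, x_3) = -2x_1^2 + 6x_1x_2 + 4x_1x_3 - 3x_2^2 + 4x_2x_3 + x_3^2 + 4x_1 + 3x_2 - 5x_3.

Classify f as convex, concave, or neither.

f is quadratic, so its Hessian is the constant matrix H = [[-4, 6, 4], [6, -6, 4], [4, 4, 2]].
Leading principal minors: -4, -12, 328.
Neither pattern holds ⇒ H is indefinite ⇒ neither convex nor concave.

neither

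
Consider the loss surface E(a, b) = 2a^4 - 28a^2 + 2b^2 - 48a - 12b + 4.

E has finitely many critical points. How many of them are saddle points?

1

E separates as a function of a plus a function of b, so ∇E=0 decouples.
∂E/∂a = 8(a - 3)(a + 1)(a + 2) = 0 at a ∈ {-2, -1, 3}; ∂E/∂b = 4(b - 3) = 0 at b ∈ {3}.
The Hessian is diagonal: diag(E_aa, E_bb). Second derivatives: E_aa(-2)=40, E_aa(-1)=-32, E_aa(3)=160; E_bb(3)=4.
Saddle points occur where the two diagonal entries have opposite signs: (-1, 3). Count: 1.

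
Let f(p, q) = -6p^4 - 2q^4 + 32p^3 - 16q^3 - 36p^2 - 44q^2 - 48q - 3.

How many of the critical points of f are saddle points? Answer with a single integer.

4

f separates as a function of p plus a function of q, so ∇f=0 decouples.
∂f/∂p = -24p(p - 3)(p - 1) = 0 at p ∈ {0, 1, 3}; ∂f/∂q = -8(q + 1)(q + 2)(q + 3) = 0 at q ∈ {-3, -2, -1}.
The Hessian is diagonal: diag(f_pp, f_qq). Second derivatives: f_pp(0)=-72, f_pp(1)=48, f_pp(3)=-144; f_qq(-3)=-16, f_qq(-2)=8, f_qq(-1)=-16.
Saddle points occur where the two diagonal entries have opposite signs: (0, -2), (1, -3), (1, -1), (3, -2). Count: 4.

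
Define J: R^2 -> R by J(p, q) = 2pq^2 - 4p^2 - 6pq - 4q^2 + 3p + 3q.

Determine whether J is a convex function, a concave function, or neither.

neither

The term 2pq^2 is cubic, so the Hessian is not constant.
∂²J/∂q² = 4p - 8, which takes both signs as p varies (negative for sufficiently negative p). A diagonal entry of the Hessian changing sign means the Hessian is neither positive- nor negative-semidefinite on all of R^2.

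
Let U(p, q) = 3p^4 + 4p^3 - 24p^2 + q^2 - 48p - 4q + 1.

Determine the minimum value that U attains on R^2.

U(p,q) separates as A(p) + B(q) + 1, so its minimum is min A + min B + 1.
A'(p) = 12(p - 2)(p + 1)(p + 2) vanishes at p ∈ {-2, -1, 2}; B'(q) = 2q - 4 vanishes at q ∈ {2}.
Local minima of A (where A''>0): A(-2)=16, A(2)=-112. Local minima of B: B(2)=-4.
So the global minimum of U is A(2) + B(2) + 1 = -112 − 4 + 1 = -115, attained at (2, 2).

-115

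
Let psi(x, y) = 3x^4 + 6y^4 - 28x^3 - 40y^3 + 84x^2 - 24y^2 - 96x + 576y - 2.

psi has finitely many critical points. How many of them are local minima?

psi separates as a function of x plus a function of y, so ∇psi=0 decouples.
∂psi/∂x = 12(x - 4)(x - 2)(x - 1) = 0 at x ∈ {1, 2, 4}; ∂psi/∂y = 24(y - 4)(y - 3)(y + 2) = 0 at y ∈ {-2, 3, 4}.
The Hessian is diagonal: diag(psi_xx, psi_yy). Second derivatives: psi_xx(1)=36, psi_xx(2)=-24, psi_xx(4)=72; psi_yy(-2)=720, psi_yy(3)=-120, psi_yy(4)=144.
Local minima occur where both diagonal entries positive: (1, -2), (1, 4), (4, -2), (4, 4). Count: 4.

4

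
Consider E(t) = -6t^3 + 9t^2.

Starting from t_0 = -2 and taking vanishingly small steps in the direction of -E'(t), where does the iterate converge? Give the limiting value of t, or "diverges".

0

E'(t) = -18t(t - 1), so E'(-2) = -108.
Gradient descent moves in the -E' direction, i.e. t is increasing.
The nearest critical point in that direction is t = 0, where E'' = 18 > 0 (a local minimum). The iterate converges there.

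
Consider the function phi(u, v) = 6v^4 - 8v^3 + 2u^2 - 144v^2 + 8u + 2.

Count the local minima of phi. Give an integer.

phi separates as a function of u plus a function of v, so ∇phi=0 decouples.
∂phi/∂u = 4(u + 2) = 0 at u ∈ {-2}; ∂phi/∂v = 24v(v - 4)(v + 3) = 0 at v ∈ {-3, 0, 4}.
The Hessian is diagonal: diag(phi_uu, phi_vv). Second derivatives: phi_uu(-2)=4; phi_vv(-3)=504, phi_vv(0)=-288, phi_vv(4)=672.
Local minima occur where both diagonal entries positive: (-2, -3), (-2, 4). Count: 2.

2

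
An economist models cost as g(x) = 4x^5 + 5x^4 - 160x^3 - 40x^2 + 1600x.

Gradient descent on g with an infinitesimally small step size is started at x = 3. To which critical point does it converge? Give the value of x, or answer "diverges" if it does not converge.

g'(x) = 20(x - 4)(x - 2)(x + 2)(x + 5), so g'(3) = -800.
Gradient descent moves in the -g' direction, i.e. x is increasing.
The nearest critical point in that direction is x = 4, where g'' = 2160 > 0 (a local minimum). The iterate converges there.

4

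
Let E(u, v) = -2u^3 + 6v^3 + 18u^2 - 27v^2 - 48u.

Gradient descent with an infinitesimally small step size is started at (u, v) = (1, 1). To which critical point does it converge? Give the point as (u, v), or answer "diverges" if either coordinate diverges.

E is separable, so gradient descent decouples: u follows -∂E/∂u, v follows -∂E/∂v.
∂E/∂u = -6(u - 4)(u - 2); at u=1 this is -18, so u increases.
∂E/∂v = 18v(v - 3); at v=1 this is -36, so v increases.
u converges to its nearest critical value 2 (a local min of the u-part); v converges to 3. The iterate converges to (2, 3).

(2, 3)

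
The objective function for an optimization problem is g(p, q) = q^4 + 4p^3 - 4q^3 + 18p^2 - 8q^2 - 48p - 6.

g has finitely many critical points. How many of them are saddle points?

3

g separates as a function of p plus a function of q, so ∇g=0 decouples.
∂g/∂p = 12(p - 1)(p + 4) = 0 at p ∈ {-4, 1}; ∂g/∂q = 4q(q - 4)(q + 1) = 0 at q ∈ {-1, 0, 4}.
The Hessian is diagonal: diag(g_pp, g_qq). Second derivatives: g_pp(-4)=-60, g_pp(1)=60; g_qq(-1)=20, g_qq(0)=-16, g_qq(4)=80.
Saddle points occur where the two diagonal entries have opposite signs: (-4, -1), (-4, 4), (1, 0). Count: 3.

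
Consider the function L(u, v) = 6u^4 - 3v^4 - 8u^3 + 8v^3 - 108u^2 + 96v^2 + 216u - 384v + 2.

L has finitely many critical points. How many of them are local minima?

2

L separates as a function of u plus a function of v, so ∇L=0 decouples.
∂L/∂u = 24(u - 3)(u - 1)(u + 3) = 0 at u ∈ {-3, 1, 3}; ∂L/∂v = -12(v - 4)(v - 2)(v + 4) = 0 at v ∈ {-4, 2, 4}.
The Hessian is diagonal: diag(L_uu, L_vv). Second derivatives: L_uu(-3)=576, L_uu(1)=-192, L_uu(3)=288; L_vv(-4)=-576, L_vv(2)=144, L_vv(4)=-192.
Local minima occur where both diagonal entries positive: (-3, 2), (3, 2). Count: 2.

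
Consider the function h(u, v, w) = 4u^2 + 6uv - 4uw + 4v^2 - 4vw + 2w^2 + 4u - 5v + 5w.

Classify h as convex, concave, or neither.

h is quadratic, so its Hessian is the constant matrix H = [[8, 6, -4], [6, 8, -4], [-4, -4, 4]].
Leading principal minors: 8, 28, 48.
All positive ⇒ H ≻ 0 ⇒ convex.

convex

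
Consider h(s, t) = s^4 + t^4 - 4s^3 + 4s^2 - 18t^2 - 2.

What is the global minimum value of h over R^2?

-83

h(s,t) separates as P(s) + Q(t) − 2, so its minimum is min P + min Q − 2.
P'(s) = 4s(s - 2)(s - 1) vanishes at s ∈ {0, 1, 2}; Q'(t) = 4t(t - 3)(t + 3) vanishes at t ∈ {-3, 0, 3}.
Local minima of P (where P''>0): P(0)=0, P(2)=0. Local minima of Q: Q(-3)=-81, Q(3)=-81.
So the global minimum of h is P(0) + Q(-3) − 2 = 0 − 81 − 2 = -83, attained at (0, -3).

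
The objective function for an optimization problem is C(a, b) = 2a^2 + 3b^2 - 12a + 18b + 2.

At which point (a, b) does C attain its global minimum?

C(a,b) separates as P(a) + Q(b) + 2, so its minimum is min P + min Q + 2.
P'(a) = 4a - 12 vanishes at a ∈ {3}; Q'(b) = 6b + 18 vanishes at b ∈ {-3}.
Local minima of P (where P''>0): P(3)=-18. Local minima of Q: Q(-3)=-27.
So the global minimum of C is P(3) + Q(-3) + 2 = -18 − 27 + 2 = -43, attained at (3, -3).

(3, -3)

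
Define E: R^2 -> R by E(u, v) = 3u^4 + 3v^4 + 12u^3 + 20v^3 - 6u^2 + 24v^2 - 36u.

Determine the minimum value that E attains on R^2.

E(u,v) separates as P(u) + Q(v), so its minimum is min P + min Q.
P'(u) = 12(u - 1)(u + 1)(u + 3) vanishes at u ∈ {-3, -1, 1}; Q'(v) = 12v(v + 1)(v + 4) vanishes at v ∈ {-4, -1, 0}.
Local minima of P (where P''>0): P(-3)=-27, P(1)=-27. Local minima of Q: Q(-4)=-128, Q(0)=0.
So the global minimum of E is P(-3) + Q(-4) = -27 − 128 = -155, attained at (-3, -4).

-155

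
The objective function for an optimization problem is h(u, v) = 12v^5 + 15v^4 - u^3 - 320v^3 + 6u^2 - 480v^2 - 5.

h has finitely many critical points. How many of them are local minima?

h separates as a function of u plus a function of v, so ∇h=0 decouples.
∂h/∂u = -3u(u - 4) = 0 at u ∈ {0, 4}; ∂h/∂v = 60v(v - 4)(v + 1)(v + 4) = 0 at v ∈ {-4, -1, 0, 4}.
The Hessian is diagonal: diag(h_uu, h_vv). Second derivatives: h_uu(0)=12, h_uu(4)=-12; h_vv(-4)=-5760, h_vv(-1)=900, h_vv(0)=-960, h_vv(4)=9600.
Local minima occur where both diagonal entries positive: (0, -1), (0, 4). Count: 2.

2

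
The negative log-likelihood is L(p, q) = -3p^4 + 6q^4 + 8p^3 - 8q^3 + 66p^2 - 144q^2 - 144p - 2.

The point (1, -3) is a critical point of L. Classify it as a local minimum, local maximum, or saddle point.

The mixed partial ∂²L/∂p∂q is 0, so the Hessian at any point is diag(L_pp, L_qq) = diag(12(-3p^2 + 4p + 11), 24(3q^2 - 2q - 12)).
At (1, -3): H = diag(144, 504).
Both eigenvalues are positive, so H is positive definite: a local minimum.

local minimum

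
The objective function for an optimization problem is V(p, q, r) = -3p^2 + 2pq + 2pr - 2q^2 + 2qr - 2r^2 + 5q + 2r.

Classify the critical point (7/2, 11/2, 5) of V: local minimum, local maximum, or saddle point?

The Hessian is constant: H = [[-6, 2, 2], [2, -4, 2], [2, 2, -4]].
Leading principal minors: Δ₁ = -6, Δ₂ = 20, Δ₃ = -24.
The minors alternate sign starting negative (−, +, −), so H is negative definite: a local maximum.

local maximum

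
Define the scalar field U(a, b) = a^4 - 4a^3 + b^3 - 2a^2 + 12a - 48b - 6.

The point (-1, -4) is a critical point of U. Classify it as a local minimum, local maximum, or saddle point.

saddle point

The mixed partial ∂²U/∂a∂b is 0, so the Hessian at any point is diag(U_aa, U_bb) = diag(4(3a^2 - 6a - 1), 6b).
At (-1, -4): H = diag(32, -24).
The eigenvalues have opposite signs, so H is indefinite: a saddle point.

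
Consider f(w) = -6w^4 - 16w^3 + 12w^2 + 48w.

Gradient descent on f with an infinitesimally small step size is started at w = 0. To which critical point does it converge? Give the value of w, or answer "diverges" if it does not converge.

f'(w) = -24(w - 1)(w + 1)(w + 2), so f'(0) = 48.
Gradient descent moves in the -f' direction, i.e. w is decreasing.
The nearest critical point in that direction is w = -1, where f'' = 48 > 0 (a local minimum). The iterate converges there.

-1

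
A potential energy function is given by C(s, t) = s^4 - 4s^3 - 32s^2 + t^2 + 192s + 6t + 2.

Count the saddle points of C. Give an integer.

C separates as a function of s plus a function of t, so ∇C=0 decouples.
∂C/∂s = 4(s - 4)(s - 3)(s + 4) = 0 at s ∈ {-4, 3, 4}; ∂C/∂t = 2(t + 3) = 0 at t ∈ {-3}.
The Hessian is diagonal: diag(C_ss, C_tt). Second derivatives: C_ss(-4)=224, C_ss(3)=-28, C_ss(4)=32; C_tt(-3)=2.
Saddle points occur where the two diagonal entries have opposite signs: (3, -3). Count: 1.

1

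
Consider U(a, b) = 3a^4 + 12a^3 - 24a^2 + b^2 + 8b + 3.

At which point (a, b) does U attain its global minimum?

(-4, -4)

U(a,b) separates as P(a) + Q(b) + 3, so its minimum is min P + min Q + 3.
P'(a) = 12a(a - 1)(a + 4) vanishes at a ∈ {-4, 0, 1}; Q'(b) = 2b + 8 vanishes at b ∈ {-4}.
Local minima of P (where P''>0): P(-4)=-384, P(1)=-9. Local minima of Q: Q(-4)=-16.
So the global minimum of U is P(-4) + Q(-4) + 3 = -384 − 16 + 3 = -397, attained at (-4, -4).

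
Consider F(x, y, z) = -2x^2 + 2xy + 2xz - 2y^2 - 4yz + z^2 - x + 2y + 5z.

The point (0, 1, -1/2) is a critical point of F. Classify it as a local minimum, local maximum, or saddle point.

saddle point

The Hessian is constant: H = [[-4, 2, 2], [2, -4, -4], [2, -4, 2]].
Leading principal minors: Δ₁ = -4, Δ₂ = 12, Δ₃ = 72.
The minors fit neither the all-positive nor the alternating-sign pattern, so H is indefinite: a saddle point.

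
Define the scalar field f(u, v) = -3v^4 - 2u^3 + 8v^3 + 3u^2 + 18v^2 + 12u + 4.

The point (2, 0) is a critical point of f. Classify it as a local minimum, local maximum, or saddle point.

saddle point

The mixed partial ∂²f/∂u∂v is 0, so the Hessian at any point is diag(f_uu, f_vv) = diag(6(-2u + 1), 12(-3v^2 + 4v + 3)).
At (2, 0): H = diag(-18, 36).
The eigenvalues have opposite signs, so H is indefinite: a saddle point.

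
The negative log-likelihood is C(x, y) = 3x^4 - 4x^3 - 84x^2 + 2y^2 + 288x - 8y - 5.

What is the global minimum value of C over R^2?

C(x,y) separates as P(x) + Q(y) − 5, so its minimum is min P + min Q − 5.
P'(x) = 12(x - 3)(x - 2)(x + 4) vanishes at x ∈ {-4, 2, 3}; Q'(y) = 4y - 8 vanishes at y ∈ {2}.
Local minima of P (where P''>0): P(-4)=-1472, P(3)=243. Local minima of Q: Q(2)=-8.
So the global minimum of C is P(-4) + Q(2) − 5 = -1472 − 8 − 5 = -1485, attained at (-4, 2).

-1485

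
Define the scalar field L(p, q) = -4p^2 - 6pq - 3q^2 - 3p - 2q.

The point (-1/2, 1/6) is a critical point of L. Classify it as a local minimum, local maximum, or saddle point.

The Hessian of L is constant: H = [[-8, -6], [-6, -6]].
det(H) = (-8)·(-6) − (-6)² = 12.
det(H) > 0 and tr(H) = -14 < 0, so H is negative definite and the point is a local maximum.

local maximum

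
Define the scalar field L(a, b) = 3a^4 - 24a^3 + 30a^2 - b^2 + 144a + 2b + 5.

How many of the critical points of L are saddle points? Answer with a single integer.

2

L separates as a function of a plus a function of b, so ∇L=0 decouples.
∂L/∂a = 12(a - 4)(a - 3)(a + 1) = 0 at a ∈ {-1, 3, 4}; ∂L/∂b = -2(b - 1) = 0 at b ∈ {1}.
The Hessian is diagonal: diag(L_aa, L_bb). Second derivatives: L_aa(-1)=240, L_aa(3)=-48, L_aa(4)=60; L_bb(1)=-2.
Saddle points occur where the two diagonal entries have opposite signs: (-1, 1), (4, 1). Count: 2.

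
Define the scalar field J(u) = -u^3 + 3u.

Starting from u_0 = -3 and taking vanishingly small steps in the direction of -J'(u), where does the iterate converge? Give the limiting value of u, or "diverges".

J'(u) = -3(u - 1)(u + 1), so J'(-3) = -24.
Gradient descent moves in the -J' direction, i.e. u is increasing.
The nearest critical point in that direction is u = -1, where J'' = 6 > 0 (a local minimum). The iterate converges there.

-1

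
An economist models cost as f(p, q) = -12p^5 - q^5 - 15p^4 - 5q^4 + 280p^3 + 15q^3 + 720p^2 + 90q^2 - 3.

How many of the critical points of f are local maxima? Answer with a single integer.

4

f separates as a function of p plus a function of q, so ∇f=0 decouples.
∂f/∂p = -60p(p - 4)(p + 2)(p + 3) = 0 at p ∈ {-3, -2, 0, 4}; ∂f/∂q = -5q(q - 3)(q + 3)(q + 4) = 0 at q ∈ {-4, -3, 0, 3}.
The Hessian is diagonal: diag(f_pp, f_qq). Second derivatives: f_pp(-3)=1260, f_pp(-2)=-720, f_pp(0)=1440, f_pp(4)=-10080; f_qq(-4)=140, f_qq(-3)=-90, f_qq(0)=180, f_qq(3)=-630.
Local maxima occur where both diagonal entries negative: (-2, -3), (-2, 3), (4, -3), (4, 3). Count: 4.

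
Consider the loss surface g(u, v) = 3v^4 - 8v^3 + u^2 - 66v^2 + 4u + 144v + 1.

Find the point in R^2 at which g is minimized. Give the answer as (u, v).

(-2, -3)

g(u,v) separates as P(u) + Q(v) + 1, so its minimum is min P + min Q + 1.
P'(u) = 2u + 4 vanishes at u ∈ {-2}; Q'(v) = 12(v - 4)(v - 1)(v + 3) vanishes at v ∈ {-3, 1, 4}.
Local minima of P (where P''>0): P(-2)=-4. Local minima of Q: Q(-3)=-567, Q(4)=-224.
So the global minimum of g is P(-2) + Q(-3) + 1 = -4 − 567 + 1 = -570, attained at (-2, -3).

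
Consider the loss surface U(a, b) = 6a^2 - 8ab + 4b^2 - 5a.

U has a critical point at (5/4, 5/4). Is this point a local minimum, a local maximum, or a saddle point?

local minimum

The Hessian of U is constant: H = [[12, -8], [-8, 8]].
det(H) = 12·8 − (-8)² = 32.
det(H) > 0 and tr(H) = 20 > 0, so H is positive definite and the point is a local minimum.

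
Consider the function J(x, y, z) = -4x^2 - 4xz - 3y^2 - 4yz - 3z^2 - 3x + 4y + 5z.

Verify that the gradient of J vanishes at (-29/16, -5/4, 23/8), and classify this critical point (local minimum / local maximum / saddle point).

local maximum

∇J = (-8x - 4z - 3, -6y - 4z + 4, -4x - 4y - 6z + 5); substituting (-29/16, -5/4, 23/8) gives ∇J = (0, 0, 0), so (-29/16, -5/4, 23/8) is indeed a critical point.
The Hessian is constant: H = [[-8, 0, -4], [0, -6, -4], [-4, -4, -6]].
Leading principal minors: Δ₁ = -8, Δ₂ = 48, Δ₃ = -64.
The minors alternate sign starting negative (−, +, −), so H is negative definite: a local maximum.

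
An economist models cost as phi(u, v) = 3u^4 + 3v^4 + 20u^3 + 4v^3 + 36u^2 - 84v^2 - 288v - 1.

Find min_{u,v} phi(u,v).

-1473

phi(u,v) separates as P(u) + Q(v) − 1, so its minimum is min P + min Q − 1.
P'(u) = 12u(u + 2)(u + 3) vanishes at u ∈ {-3, -2, 0}; Q'(v) = 12(v - 4)(v + 2)(v + 3) vanishes at v ∈ {-3, -2, 4}.
Local minima of P (where P''>0): P(-3)=27, P(0)=0. Local minima of Q: Q(-3)=243, Q(4)=-1472.
So the global minimum of phi is P(0) + Q(4) − 1 = 0 − 1472 − 1 = -1473, attained at (0, 4).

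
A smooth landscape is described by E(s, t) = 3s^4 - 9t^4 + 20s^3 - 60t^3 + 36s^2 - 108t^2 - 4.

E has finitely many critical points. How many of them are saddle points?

E separates as a function of s plus a function of t, so ∇E=0 decouples.
∂E/∂s = 12s(s + 2)(s + 3) = 0 at s ∈ {-3, -2, 0}; ∂E/∂t = -36t(t + 2)(t + 3) = 0 at t ∈ {-3, -2, 0}.
The Hessian is diagonal: diag(E_ss, E_tt). Second derivatives: E_ss(-3)=36, E_ss(-2)=-24, E_ss(0)=72; E_tt(-3)=-108, E_tt(-2)=72, E_tt(0)=-216.
Saddle points occur where the two diagonal entries have opposite signs: (-3, -3), (-3, 0), (-2, -2), (0, -3), (0, 0). Count: 5.

5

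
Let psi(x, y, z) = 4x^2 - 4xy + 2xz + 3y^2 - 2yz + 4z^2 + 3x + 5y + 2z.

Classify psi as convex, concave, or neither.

psi is quadratic, so its Hessian is the constant matrix H = [[8, -4, 2], [-4, 6, -2], [2, -2, 8]].
Leading principal minors: 8, 32, 232.
All positive ⇒ H ≻ 0 ⇒ convex.

convex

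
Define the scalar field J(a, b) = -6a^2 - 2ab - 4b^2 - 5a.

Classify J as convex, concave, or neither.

concave

J is quadratic, so its Hessian is the constant matrix H = [[-12, -2], [-2, -8]].
det(H) = 92, tr(H) = -20.
det(H) > 0 and tr(H) < 0, so H is negative definite everywhere: concave.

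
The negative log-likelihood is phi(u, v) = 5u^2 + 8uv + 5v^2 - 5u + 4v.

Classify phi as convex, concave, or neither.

convex

phi is quadratic, so its Hessian is the constant matrix H = [[10, 8], [8, 10]].
det(H) = 36, tr(H) = 20.
det(H) > 0 and tr(H) > 0, so H is positive definite everywhere: convex.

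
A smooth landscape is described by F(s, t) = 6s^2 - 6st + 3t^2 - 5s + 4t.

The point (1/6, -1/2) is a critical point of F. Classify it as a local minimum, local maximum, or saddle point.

The Hessian of F is constant: H = [[12, -6], [-6, 6]].
det(H) = 12·6 − (-6)² = 36.
det(H) > 0 and tr(H) = 18 > 0, so H is positive definite and the point is a local minimum.

local minimum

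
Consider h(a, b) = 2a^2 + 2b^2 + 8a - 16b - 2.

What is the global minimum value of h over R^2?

-42

h(a,b) separates as P(a) + Q(b) − 2, so its minimum is min P + min Q − 2.
P'(a) = 4a + 8 vanishes at a ∈ {-2}; Q'(b) = 4b - 16 vanishes at b ∈ {4}.
Local minima of P (where P''>0): P(-2)=-8. Local minima of Q: Q(4)=-32.
So the global minimum of h is P(-2) + Q(4) − 2 = -8 − 32 − 2 = -42, attained at (-2, 4).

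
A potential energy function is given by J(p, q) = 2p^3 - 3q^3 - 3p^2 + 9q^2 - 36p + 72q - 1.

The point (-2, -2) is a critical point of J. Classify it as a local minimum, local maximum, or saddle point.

saddle point

The mixed partial ∂²J/∂p∂q is 0, so the Hessian at any point is diag(J_pp, J_qq) = diag(6(2p - 1), 18(-q + 1)).
At (-2, -2): H = diag(-30, 54).
The eigenvalues have opposite signs, so H is indefinite: a saddle point.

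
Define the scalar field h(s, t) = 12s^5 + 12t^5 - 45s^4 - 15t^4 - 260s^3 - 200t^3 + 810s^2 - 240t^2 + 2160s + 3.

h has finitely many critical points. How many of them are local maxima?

h separates as a function of s plus a function of t, so ∇h=0 decouples.
∂h/∂s = 60(s - 4)(s - 3)(s + 1)(s + 3) = 0 at s ∈ {-3, -1, 3, 4}; ∂h/∂t = 60t(t - 4)(t + 1)(t + 2) = 0 at t ∈ {-2, -1, 0, 4}.
The Hessian is diagonal: diag(h_ss, h_tt). Second derivatives: h_ss(-3)=-5040, h_ss(-1)=2400, h_ss(3)=-1440, h_ss(4)=2100; h_tt(-2)=-720, h_tt(-1)=300, h_tt(0)=-480, h_tt(4)=7200.
Local maxima occur where both diagonal entries negative: (-3, -2), (-3, 0), (3, -2), (3, 0). Count: 4.

4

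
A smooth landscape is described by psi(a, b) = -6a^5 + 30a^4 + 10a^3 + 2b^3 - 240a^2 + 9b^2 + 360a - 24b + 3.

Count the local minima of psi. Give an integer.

psi separates as a function of a plus a function of b, so ∇psi=0 decouples.
∂psi/∂a = -30(a - 3)(a - 2)(a - 1)(a + 2) = 0 at a ∈ {-2, 1, 2, 3}; ∂psi/∂b = 6(b - 1)(b + 4) = 0 at b ∈ {-4, 1}.
The Hessian is diagonal: diag(psi_aa, psi_bb). Second derivatives: psi_aa(-2)=1800, psi_aa(1)=-180, psi_aa(2)=120, psi_aa(3)=-300; psi_bb(-4)=-30, psi_bb(1)=30.
Local minima occur where both diagonal entries positive: (-2, 1), (2, 1). Count: 2.

2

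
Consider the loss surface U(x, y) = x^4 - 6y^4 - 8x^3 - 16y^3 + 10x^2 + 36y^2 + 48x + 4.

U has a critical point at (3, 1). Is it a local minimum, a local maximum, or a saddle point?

The mixed partial ∂²U/∂x∂y is 0, so the Hessian at any point is diag(U_xx, U_yy) = diag(4(3x^2 - 12x + 5), 24(-3y^2 - 4y + 3)).
At (3, 1): H = diag(-16, -96).
Both eigenvalues are negative, so H is negative definite: a local maximum.

local maximum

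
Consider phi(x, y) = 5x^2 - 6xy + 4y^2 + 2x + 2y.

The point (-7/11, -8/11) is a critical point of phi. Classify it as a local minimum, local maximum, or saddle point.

The Hessian of phi is constant: H = [[10, -6], [-6, 8]].
det(H) = 10·8 − (-6)² = 44.
det(H) > 0 and tr(H) = 18 > 0, so H is positive definite and the point is a local minimum.

local minimum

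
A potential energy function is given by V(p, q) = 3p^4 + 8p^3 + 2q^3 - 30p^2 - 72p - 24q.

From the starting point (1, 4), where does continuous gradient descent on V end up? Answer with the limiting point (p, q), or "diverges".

V is separable, so gradient descent decouples: p follows -∂V/∂p, q follows -∂V/∂q.
∂V/∂p = 12(p - 2)(p + 1)(p + 3); at p=1 this is -96, so p increases.
∂V/∂q = 6(q - 2)(q + 2); at q=4 this is 72, so q decreases.
p converges to its nearest critical value 2 (a local min of the p-part); q converges to 2. The iterate converges to (2, 2).

(2, 2)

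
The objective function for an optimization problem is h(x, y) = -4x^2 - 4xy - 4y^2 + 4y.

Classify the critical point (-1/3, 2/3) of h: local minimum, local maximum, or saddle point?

local maximum

The Hessian of h is constant: H = [[-8, -4], [-4, -8]].
det(H) = (-8)·(-8) − (-4)² = 48.
det(H) > 0 and tr(H) = -16 < 0, so H is negative definite and the point is a local maximum.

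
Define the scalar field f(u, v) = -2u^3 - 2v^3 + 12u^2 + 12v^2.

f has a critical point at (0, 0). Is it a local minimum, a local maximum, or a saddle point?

local minimum

The mixed partial ∂²f/∂u∂v is 0, so the Hessian at any point is diag(f_uu, f_vv) = diag(12(-u + 2), 12(-v + 2)).
At (0, 0): H = diag(24, 24).
Both eigenvalues are positive, so H is positive definite: a local minimum.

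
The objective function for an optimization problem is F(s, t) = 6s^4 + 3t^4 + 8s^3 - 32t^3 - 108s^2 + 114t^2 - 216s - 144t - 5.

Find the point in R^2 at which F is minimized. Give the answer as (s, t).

(3, 1)

F(s,t) separates as P(s) + Q(t) − 5, so its minimum is min P + min Q − 5.
P'(s) = 24(s - 3)(s + 1)(s + 3) vanishes at s ∈ {-3, -1, 3}; Q'(t) = 12(t - 4)(t - 3)(t - 1) vanishes at t ∈ {1, 3, 4}.
Local minima of P (where P''>0): P(-3)=-54, P(3)=-918. Local minima of Q: Q(1)=-59, Q(4)=-32.
So the global minimum of F is P(3) + Q(1) − 5 = -918 − 59 − 5 = -982, attained at (3, 1).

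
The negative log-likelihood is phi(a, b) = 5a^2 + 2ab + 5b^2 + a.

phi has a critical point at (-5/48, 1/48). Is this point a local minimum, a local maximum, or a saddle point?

local minimum

The Hessian of phi is constant: H = [[10, 2], [2, 10]].
det(H) = 10·10 − 2² = 96.
det(H) > 0 and tr(H) = 20 > 0, so H is positive definite and the point is a local minimum.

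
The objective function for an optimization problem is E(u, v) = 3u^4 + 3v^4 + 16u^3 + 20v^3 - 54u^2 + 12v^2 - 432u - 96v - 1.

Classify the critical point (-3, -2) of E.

local maximum

The mixed partial ∂²E/∂u∂v is 0, so the Hessian at any point is diag(E_uu, E_vv) = diag(12(3u^2 + 8u - 9), 12(3v^2 + 10v + 2)).
At (-3, -2): H = diag(-72, -72).
Both eigenvalues are negative, so H is negative definite: a local maximum.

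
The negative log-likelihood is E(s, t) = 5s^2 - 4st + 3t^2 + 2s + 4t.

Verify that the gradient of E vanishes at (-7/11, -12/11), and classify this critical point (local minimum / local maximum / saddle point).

local minimum

∇E = (10s - 4t + 2, -4s + 6t + 4); substituting (-7/11, -12/11) gives ∇E = (0, 0), so (-7/11, -12/11) is indeed a critical point.
The Hessian of E is constant: H = [[10, -4], [-4, 6]].
det(H) = 10·6 − (-4)² = 44.
det(H) > 0 and tr(H) = 16 > 0, so H is positive definite and the point is a local minimum.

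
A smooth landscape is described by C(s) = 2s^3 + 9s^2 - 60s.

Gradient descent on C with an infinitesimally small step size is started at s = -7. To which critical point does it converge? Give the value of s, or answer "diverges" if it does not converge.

C'(s) = 6(s - 2)(s + 5), so C'(-7) = 108.
Gradient descent moves in the -C' direction, i.e. s is decreasing.
There is no critical point below s=-7, and C' keeps the same sign, so the iterate runs off to −∞.

diverges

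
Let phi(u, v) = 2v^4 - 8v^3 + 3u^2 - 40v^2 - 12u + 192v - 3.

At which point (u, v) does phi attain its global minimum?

(2, -3)

phi(u,v) separates as P(u) + Q(v) − 3, so its minimum is min P + min Q − 3.
P'(u) = 6u - 12 vanishes at u ∈ {2}; Q'(v) = 8(v - 4)(v - 2)(v + 3) vanishes at v ∈ {-3, 2, 4}.
Local minima of P (where P''>0): P(2)=-12. Local minima of Q: Q(-3)=-558, Q(4)=128.
So the global minimum of phi is P(2) + Q(-3) − 3 = -12 − 558 − 3 = -573, attained at (2, -3).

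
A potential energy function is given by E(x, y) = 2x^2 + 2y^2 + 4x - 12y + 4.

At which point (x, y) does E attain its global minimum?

E(x,y) separates as P(x) + Q(y) + 4, so its minimum is min P + min Q + 4.
P'(x) = 4x + 4 vanishes at x ∈ {-1}; Q'(y) = 4y - 12 vanishes at y ∈ {3}.
Local minima of P (where P''>0): P(-1)=-2. Local minima of Q: Q(3)=-18.
So the global minimum of E is P(-1) + Q(3) + 4 = -2 − 18 + 4 = -16, attained at (-1, 3).

(-1, 3)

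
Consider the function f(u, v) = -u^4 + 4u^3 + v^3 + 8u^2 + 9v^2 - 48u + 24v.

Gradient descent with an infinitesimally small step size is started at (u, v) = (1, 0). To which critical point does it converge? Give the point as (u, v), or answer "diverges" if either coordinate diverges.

(2, -2)

f is separable, so gradient descent decouples: u follows -∂f/∂u, v follows -∂f/∂v.
∂f/∂u = -4(u - 3)(u - 2)(u + 2); at u=1 this is -24, so u increases.
∂f/∂v = 3(v + 2)(v + 4); at v=0 this is 24, so v decreases.
u converges to its nearest critical value 2 (a local min of the u-part); v converges to -2. The iterate converges to (2, -2).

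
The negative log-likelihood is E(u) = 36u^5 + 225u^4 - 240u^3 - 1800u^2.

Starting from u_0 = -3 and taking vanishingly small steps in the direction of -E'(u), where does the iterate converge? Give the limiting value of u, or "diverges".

E'(u) = 180u(u - 2)(u + 2)(u + 5), so E'(-3) = -5400.
Gradient descent moves in the -E' direction, i.e. u is increasing.
The nearest critical point in that direction is u = -2, where E'' = 4320 > 0 (a local minimum). The iterate converges there.

-2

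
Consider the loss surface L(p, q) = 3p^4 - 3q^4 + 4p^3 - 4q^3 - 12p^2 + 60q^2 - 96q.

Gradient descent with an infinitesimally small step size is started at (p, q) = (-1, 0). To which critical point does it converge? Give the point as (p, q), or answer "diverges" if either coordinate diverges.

(-2, 1)

L is separable, so gradient descent decouples: p follows -∂L/∂p, q follows -∂L/∂q.
∂L/∂p = 12p(p - 1)(p + 2); at p=-1 this is 24, so p decreases.
∂L/∂q = -12(q - 2)(q - 1)(q + 4); at q=0 this is -96, so q increases.
p converges to its nearest critical value -2 (a local min of the p-part); q converges to 1. The iterate converges to (-2, 1).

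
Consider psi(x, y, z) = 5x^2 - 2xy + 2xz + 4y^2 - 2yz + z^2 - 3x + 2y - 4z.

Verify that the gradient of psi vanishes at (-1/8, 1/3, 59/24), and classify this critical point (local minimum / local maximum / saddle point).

local minimum

∇psi = (10x - 2y + 2z - 3, -2x + 8y - 2z + 2, 2x - 2y + 2z - 4); substituting (-1/8, 1/3, 59/24) gives ∇psi = (0, 0, 0), so (-1/8, 1/3, 59/24) is indeed a critical point.
The Hessian is constant: H = [[10, -2, 2], [-2, 8, -2], [2, -2, 2]].
Leading principal minors: Δ₁ = 10, Δ₂ = 76, Δ₃ = 96.
All leading minors are positive, so H is positive definite: a local minimum.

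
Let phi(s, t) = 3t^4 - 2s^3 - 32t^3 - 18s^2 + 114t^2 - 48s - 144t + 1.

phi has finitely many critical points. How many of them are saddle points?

phi separates as a function of s plus a function of t, so ∇phi=0 decouples.
∂phi/∂s = -6(s + 2)(s + 4) = 0 at s ∈ {-4, -2}; ∂phi/∂t = 12(t - 4)(t - 3)(t - 1) = 0 at t ∈ {1, 3, 4}.
The Hessian is diagonal: diag(phi_ss, phi_tt). Second derivatives: phi_ss(-4)=12, phi_ss(-2)=-12; phi_tt(1)=72, phi_tt(3)=-24, phi_tt(4)=36.
Saddle points occur where the two diagonal entries have opposite signs: (-4, 3), (-2, 1), (-2, 4). Count: 3.

3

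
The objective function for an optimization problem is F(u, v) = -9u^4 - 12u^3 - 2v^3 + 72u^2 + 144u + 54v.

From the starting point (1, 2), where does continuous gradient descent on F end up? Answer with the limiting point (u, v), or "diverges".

(-1, -3)

F is separable, so gradient descent decouples: u follows -∂F/∂u, v follows -∂F/∂v.
∂F/∂u = -36(u - 2)(u + 1)(u + 2); at u=1 this is 216, so u decreases.
∂F/∂v = -6(v - 3)(v + 3); at v=2 this is 30, so v decreases.
u converges to its nearest critical value -1 (a local min of the u-part); v converges to -3. The iterate converges to (-1, -3).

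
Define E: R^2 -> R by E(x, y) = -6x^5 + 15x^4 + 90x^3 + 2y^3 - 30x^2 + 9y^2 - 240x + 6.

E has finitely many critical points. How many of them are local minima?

E separates as a function of x plus a function of y, so ∇E=0 decouples.
∂E/∂x = -30(x - 4)(x - 1)(x + 1)(x + 2) = 0 at x ∈ {-2, -1, 1, 4}; ∂E/∂y = 6y(y + 3) = 0 at y ∈ {-3, 0}.
The Hessian is diagonal: diag(E_xx, E_yy). Second derivatives: E_xx(-2)=540, E_xx(-1)=-300, E_xx(1)=540, E_xx(4)=-2700; E_yy(-3)=-18, E_yy(0)=18.
Local minima occur where both diagonal entries positive: (-2, 0), (1, 0). Count: 2.

2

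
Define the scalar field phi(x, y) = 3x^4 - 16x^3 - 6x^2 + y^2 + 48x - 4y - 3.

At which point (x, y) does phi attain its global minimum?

phi(x,y) separates as P(x) + Q(y) − 3, so its minimum is min P + min Q − 3.
P'(x) = 12(x - 4)(x - 1)(x + 1) vanishes at x ∈ {-1, 1, 4}; Q'(y) = 2y - 4 vanishes at y ∈ {2}.
Local minima of P (where P''>0): P(-1)=-35, P(4)=-160. Local minima of Q: Q(2)=-4.
So the global minimum of phi is P(4) + Q(2) − 3 = -160 − 4 − 3 = -167, attained at (4, 2).

(4, 2)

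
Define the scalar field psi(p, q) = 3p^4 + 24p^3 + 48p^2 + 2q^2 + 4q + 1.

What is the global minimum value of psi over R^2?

psi(p,q) separates as A(p) + B(q) + 1, so its minimum is min A + min B + 1.
A'(p) = 12p(p + 2)(p + 4) vanishes at p ∈ {-4, -2, 0}; B'(q) = 4q + 4 vanishes at q ∈ {-1}.
Local minima of A (where A''>0): A(-4)=0, A(0)=0. Local minima of B: B(-1)=-2.
So the global minimum of psi is A(-4) + B(-1) + 1 = 0 − 2 + 1 = -1, attained at (-4, -1).

-1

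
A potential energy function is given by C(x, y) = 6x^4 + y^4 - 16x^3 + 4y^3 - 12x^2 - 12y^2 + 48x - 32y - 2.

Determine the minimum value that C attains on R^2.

-104

C(x,y) separates as P(x) + Q(y) − 2, so its minimum is min P + min Q − 2.
P'(x) = 24(x - 2)(x - 1)(x + 1) vanishes at x ∈ {-1, 1, 2}; Q'(y) = 4(y - 2)(y + 1)(y + 4) vanishes at y ∈ {-4, -1, 2}.
Local minima of P (where P''>0): P(-1)=-38, P(2)=16. Local minima of Q: Q(-4)=-64, Q(2)=-64.
So the global minimum of C is P(-1) + Q(-4) − 2 = -38 − 64 − 2 = -104, attained at (-1, -4).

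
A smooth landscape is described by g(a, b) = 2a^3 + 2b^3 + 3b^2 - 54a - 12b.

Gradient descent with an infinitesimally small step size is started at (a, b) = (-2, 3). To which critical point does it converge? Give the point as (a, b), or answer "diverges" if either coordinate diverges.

g is separable, so gradient descent decouples: a follows -∂g/∂a, b follows -∂g/∂b.
∂g/∂a = 6(a - 3)(a + 3); at a=-2 this is -30, so a increases.
∂g/∂b = 6(b - 1)(b + 2); at b=3 this is 60, so b decreases.
a converges to its nearest critical value 3 (a local min of the a-part); b converges to 1. The iterate converges to (3, 1).

(3, 1)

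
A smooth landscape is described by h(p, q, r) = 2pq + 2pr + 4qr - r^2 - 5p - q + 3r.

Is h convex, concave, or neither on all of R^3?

neither

h is quadratic, so its Hessian is the constant matrix H = [[0, 2, 2], [2, 0, 4], [2, 4, -2]].
Leading principal minors: 0, -4, 40.
Neither pattern holds ⇒ H is indefinite ⇒ neither convex nor concave.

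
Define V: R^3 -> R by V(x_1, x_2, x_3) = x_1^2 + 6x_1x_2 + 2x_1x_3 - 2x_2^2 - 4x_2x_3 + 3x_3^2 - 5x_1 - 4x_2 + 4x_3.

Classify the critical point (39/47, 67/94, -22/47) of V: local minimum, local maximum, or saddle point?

saddle point

The Hessian is constant: H = [[2, 6, 2], [6, -4, -4], [2, -4, 6]].
Leading principal minors: Δ₁ = 2, Δ₂ = -44, Δ₃ = -376.
The minors fit neither the all-positive nor the alternating-sign pattern, so H is indefinite: a saddle point.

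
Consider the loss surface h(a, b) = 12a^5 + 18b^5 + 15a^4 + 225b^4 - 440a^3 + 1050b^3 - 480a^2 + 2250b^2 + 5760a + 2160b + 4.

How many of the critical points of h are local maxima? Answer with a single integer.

h separates as a function of a plus a function of b, so ∇h=0 decouples.
∂h/∂a = 60(a - 4)(a - 2)(a + 3)(a + 4) = 0 at a ∈ {-4, -3, 2, 4}; ∂h/∂b = 90(b + 1)(b + 2)(b + 3)(b + 4) = 0 at b ∈ {-4, -3, -2, -1}.
The Hessian is diagonal: diag(h_aa, h_bb). Second derivatives: h_aa(-4)=-2880, h_aa(-3)=2100, h_aa(2)=-3600, h_aa(4)=6720; h_bb(-4)=-540, h_bb(-3)=180, h_bb(-2)=-180, h_bb(-1)=540.
Local maxima occur where both diagonal entries negative: (-4, -4), (-4, -2), (2, -4), (2, -2). Count: 4.

4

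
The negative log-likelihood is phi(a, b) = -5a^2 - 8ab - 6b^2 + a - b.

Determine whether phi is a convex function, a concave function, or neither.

phi is quadratic, so its Hessian is the constant matrix H = [[-10, -8], [-8, -12]].
det(H) = 56, tr(H) = -22.
det(H) > 0 and tr(H) < 0, so H is negative definite everywhere: concave.

concave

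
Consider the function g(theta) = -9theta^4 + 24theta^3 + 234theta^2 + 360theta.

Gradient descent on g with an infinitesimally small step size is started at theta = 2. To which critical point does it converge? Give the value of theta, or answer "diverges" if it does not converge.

-1

g'(theta) = -36(theta - 5)(theta + 1)(theta + 2), so g'(2) = 1296.
Gradient descent moves in the -g' direction, i.e. theta is decreasing.
The nearest critical point in that direction is theta = -1, where g'' = 216 > 0 (a local minimum). The iterate converges there.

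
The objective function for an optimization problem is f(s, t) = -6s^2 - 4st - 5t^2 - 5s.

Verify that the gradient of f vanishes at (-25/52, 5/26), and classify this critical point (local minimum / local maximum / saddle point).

local maximum

∇f = (-12s - 4t - 5, -4s - 10t); substituting (-25/52, 5/26) gives ∇f = (0, 0), so (-25/52, 5/26) is indeed a critical point.
The Hessian of f is constant: H = [[-12, -4], [-4, -10]].
det(H) = (-12)·(-10) − (-4)² = 104.
det(H) > 0 and tr(H) = -22 < 0, so H is negative definite and the point is a local maximum.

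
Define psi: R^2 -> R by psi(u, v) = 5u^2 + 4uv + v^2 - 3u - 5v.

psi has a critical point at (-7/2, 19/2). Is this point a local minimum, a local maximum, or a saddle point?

The Hessian of psi is constant: H = [[10, 4], [4, 2]].
det(H) = 10·2 − 4² = 4.
det(H) > 0 and tr(H) = 12 > 0, so H is positive definite and the point is a local minimum.

local minimum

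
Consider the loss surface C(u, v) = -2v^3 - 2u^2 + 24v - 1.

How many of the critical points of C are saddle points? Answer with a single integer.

C separates as a function of u plus a function of v, so ∇C=0 decouples.
∂C/∂u = -4u = 0 at u ∈ {0}; ∂C/∂v = -6(v - 2)(v + 2) = 0 at v ∈ {-2, 2}.
The Hessian is diagonal: diag(C_uu, C_vv). Second derivatives: C_uu(0)=-4; C_vv(-2)=24, C_vv(2)=-24.
Saddle points occur where the two diagonal entries have opposite signs: (0, -2). Count: 1.

1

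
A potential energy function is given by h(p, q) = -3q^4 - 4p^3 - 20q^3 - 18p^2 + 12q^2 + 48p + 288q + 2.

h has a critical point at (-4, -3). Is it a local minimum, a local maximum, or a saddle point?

The mixed partial ∂²h/∂p∂q is 0, so the Hessian at any point is diag(h_pp, h_qq) = diag(-12(2p + 3), 12(-3q^2 - 10q + 2)).
At (-4, -3): H = diag(60, 60).
Both eigenvalues are positive, so H is positive definite: a local minimum.

local minimum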